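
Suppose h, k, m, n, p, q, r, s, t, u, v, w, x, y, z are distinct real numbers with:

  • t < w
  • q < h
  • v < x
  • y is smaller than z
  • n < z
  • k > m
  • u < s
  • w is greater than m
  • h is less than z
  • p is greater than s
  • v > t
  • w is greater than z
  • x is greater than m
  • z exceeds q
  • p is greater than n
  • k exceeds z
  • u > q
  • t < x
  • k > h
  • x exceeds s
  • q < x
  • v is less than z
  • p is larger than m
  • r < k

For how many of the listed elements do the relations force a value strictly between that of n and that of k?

Chaining upward from n reaches: p, z, w.
Chaining downward from k reaches: m, y, q, h, t, v, r, z.
Strictly between n and k are those in both lists: z — 1 element.

1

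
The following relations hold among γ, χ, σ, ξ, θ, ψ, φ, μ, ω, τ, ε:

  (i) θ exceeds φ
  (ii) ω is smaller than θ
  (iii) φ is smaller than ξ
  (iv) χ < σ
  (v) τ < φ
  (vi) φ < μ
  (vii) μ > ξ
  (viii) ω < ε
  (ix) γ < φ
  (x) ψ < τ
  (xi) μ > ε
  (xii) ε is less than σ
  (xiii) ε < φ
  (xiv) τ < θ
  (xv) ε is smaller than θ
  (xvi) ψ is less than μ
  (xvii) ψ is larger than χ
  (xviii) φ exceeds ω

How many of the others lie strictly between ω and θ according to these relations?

2

Chaining upward from ω reaches: ε, φ, σ, ξ, μ.
Chaining downward from θ reaches: γ, χ, ε, ψ, τ, φ.
Strictly between ω and θ are those in both lists: ε, φ — 2 elements.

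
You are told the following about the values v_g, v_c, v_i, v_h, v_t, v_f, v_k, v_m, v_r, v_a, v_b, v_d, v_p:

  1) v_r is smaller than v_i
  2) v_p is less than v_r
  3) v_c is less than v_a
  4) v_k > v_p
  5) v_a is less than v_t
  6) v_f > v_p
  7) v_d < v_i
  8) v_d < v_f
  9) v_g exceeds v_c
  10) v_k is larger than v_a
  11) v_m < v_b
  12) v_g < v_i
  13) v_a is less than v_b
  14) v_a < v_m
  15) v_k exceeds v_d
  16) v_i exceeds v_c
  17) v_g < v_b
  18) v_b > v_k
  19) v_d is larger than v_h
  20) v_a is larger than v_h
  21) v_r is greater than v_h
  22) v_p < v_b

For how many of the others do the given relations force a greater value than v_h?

Directly above v_h: v_a, v_d, v_r.
One step further: v_t, v_k, v_m, v_i, v_f, v_b (9 so far).
Nothing else is reachable above v_h; 9 in all.

9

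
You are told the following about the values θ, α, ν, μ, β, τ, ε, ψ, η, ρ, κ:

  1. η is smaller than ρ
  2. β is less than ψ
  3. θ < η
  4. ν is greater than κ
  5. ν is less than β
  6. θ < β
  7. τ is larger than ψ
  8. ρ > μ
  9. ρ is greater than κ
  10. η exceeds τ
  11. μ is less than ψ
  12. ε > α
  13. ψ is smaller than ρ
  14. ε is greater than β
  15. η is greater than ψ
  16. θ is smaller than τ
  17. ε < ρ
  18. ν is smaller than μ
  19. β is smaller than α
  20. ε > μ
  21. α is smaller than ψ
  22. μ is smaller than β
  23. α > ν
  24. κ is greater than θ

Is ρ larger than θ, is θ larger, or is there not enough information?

θ < κ and κ < ν give θ < ν.
Then ν < μ extends the chain to μ.
Then μ < β extends the chain to β.
With β < α: θ < κ < ν < μ < β < α.
Then α < ψ extends the chain to ψ.
Then ψ < τ extends the chain to τ.
Then τ < η extends the chain to η.
With η < ρ: θ < κ < ν < μ < β < α < ψ < τ < η < ρ.
So ρ is larger.

ρ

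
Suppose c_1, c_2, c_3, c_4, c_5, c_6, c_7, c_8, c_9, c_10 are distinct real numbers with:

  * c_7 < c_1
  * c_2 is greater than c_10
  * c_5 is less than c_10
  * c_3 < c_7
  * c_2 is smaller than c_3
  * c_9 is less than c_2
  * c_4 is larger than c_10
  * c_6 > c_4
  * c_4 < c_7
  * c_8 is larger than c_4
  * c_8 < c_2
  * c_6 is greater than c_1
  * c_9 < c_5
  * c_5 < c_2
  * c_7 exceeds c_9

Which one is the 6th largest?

c_8

Piecing the relations together gives one ordering: c_9 < c_5 < c_10 < c_4 < c_8 < c_2 < c_3 < c_7 < c_1 < c_6.
Counting 6 from the largest end gives c_8.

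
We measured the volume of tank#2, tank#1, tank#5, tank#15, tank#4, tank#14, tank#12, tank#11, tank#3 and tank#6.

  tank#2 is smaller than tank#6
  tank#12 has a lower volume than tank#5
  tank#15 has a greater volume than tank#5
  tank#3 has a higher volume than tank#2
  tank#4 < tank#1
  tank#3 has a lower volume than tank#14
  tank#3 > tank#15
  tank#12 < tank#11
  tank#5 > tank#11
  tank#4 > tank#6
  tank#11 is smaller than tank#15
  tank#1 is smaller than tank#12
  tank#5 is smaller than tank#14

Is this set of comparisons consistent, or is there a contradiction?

Every relation is compatible with tank#2 < tank#6 < tank#4 < tank#1 < tank#12 < tank#11 < tank#5 < tank#15 < tank#3 < tank#14; the set is consistent.

consistent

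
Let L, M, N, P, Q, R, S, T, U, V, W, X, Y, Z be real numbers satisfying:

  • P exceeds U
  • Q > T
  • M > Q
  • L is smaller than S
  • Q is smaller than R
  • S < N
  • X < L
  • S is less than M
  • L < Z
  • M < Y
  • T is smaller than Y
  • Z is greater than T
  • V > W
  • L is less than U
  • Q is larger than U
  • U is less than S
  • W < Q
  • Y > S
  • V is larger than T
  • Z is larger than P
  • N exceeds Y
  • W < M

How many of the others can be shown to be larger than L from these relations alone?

9

The elements the relations force above L are U, Q, P, S, M, Z, Y, R, N — no chain reaches any other.
That is 9.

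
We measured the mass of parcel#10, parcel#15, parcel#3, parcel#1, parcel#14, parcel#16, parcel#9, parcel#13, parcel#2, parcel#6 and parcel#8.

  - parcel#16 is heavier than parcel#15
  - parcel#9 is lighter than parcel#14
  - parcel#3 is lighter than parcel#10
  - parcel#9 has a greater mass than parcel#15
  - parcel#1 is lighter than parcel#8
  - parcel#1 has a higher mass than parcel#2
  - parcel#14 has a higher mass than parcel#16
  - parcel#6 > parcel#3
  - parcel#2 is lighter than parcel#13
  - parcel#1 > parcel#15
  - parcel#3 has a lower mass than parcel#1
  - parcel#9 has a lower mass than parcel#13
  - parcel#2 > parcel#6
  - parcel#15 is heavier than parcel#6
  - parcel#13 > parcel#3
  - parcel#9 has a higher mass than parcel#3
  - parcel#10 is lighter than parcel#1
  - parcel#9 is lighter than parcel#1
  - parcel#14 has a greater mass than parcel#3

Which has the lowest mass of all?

parcel#6 is not least since parcel#3 < parcel#6; parcel#2 is not least since parcel#6 < parcel#2; parcel#15 is not least since parcel#6 < parcel#15; parcel#16 is not least since parcel#15 < parcel#16; parcel#10 is not least since parcel#3 < parcel#10; parcel#9 is not least since parcel#15 < parcel#9; parcel#1 is not least since parcel#15 < parcel#1; parcel#8 is not least since parcel#1 < parcel#8; parcel#13 is not least since parcel#3 < parcel#13; parcel#14 is not least since parcel#3 < parcel#14.
Only parcel#3 has nothing below it, so parcel#3 is the lowest mass.

parcel#3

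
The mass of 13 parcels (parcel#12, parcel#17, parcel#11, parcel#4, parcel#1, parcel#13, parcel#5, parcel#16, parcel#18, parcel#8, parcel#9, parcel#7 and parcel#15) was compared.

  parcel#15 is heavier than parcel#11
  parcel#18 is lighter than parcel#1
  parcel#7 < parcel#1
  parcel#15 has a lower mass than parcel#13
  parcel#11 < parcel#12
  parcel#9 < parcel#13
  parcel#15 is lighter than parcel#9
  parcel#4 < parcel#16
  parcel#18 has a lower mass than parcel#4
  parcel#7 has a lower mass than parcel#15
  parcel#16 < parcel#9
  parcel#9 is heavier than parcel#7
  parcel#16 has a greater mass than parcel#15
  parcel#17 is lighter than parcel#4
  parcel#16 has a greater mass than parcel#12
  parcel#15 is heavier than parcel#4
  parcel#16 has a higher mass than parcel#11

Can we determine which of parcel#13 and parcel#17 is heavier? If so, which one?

parcel#13

The relevant relations are parcel#17 < parcel#4; parcel#4 < parcel#15; parcel#15 < parcel#16; parcel#16 < parcel#9; parcel#9 < parcel#13.
Together: parcel#17 < parcel#4 < parcel#15 < parcel#16 < parcel#9 < parcel#13.
So parcel#13 is heavier.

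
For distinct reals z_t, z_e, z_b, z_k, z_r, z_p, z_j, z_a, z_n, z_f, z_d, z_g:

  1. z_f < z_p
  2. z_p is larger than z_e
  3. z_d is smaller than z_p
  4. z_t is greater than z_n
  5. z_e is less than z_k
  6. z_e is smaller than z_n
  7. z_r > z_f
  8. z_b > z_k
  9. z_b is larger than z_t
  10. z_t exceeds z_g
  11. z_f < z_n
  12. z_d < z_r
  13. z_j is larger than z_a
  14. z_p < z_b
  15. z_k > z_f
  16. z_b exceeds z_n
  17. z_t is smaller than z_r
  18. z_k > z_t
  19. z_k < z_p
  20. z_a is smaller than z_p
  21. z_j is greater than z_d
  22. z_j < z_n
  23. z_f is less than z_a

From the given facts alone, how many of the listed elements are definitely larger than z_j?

6

From z_j the given relations immediately reach z_n.
From those, z_t, z_b — 3 in total.
From those, z_k, z_r — 5 in total.
From those, z_p — 6 in total.
Nothing else is reachable above z_j; 6 in all.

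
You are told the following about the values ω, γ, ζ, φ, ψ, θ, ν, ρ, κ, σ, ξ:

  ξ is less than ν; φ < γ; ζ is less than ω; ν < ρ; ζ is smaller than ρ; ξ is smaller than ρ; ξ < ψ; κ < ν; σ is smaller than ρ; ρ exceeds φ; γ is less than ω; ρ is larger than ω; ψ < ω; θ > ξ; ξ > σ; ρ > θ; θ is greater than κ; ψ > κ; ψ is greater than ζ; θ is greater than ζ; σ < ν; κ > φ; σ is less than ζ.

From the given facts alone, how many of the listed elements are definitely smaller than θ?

5

Directly below θ: ξ, ζ, κ.
One step further: σ, φ (5 so far).
Nothing else is reachable below θ; 5 in all.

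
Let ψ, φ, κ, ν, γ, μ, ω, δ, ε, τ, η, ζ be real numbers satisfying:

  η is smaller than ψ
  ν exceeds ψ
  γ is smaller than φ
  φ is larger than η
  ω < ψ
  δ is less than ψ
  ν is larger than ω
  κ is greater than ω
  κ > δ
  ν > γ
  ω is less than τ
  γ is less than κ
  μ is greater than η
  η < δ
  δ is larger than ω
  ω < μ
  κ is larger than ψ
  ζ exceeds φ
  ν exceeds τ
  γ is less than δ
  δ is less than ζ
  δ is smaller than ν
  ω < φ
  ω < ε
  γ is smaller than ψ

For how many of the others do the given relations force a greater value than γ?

6

The elements the relations force above γ are δ, ψ, κ, φ, ν, ζ — no chain reaches any other.
That is 6.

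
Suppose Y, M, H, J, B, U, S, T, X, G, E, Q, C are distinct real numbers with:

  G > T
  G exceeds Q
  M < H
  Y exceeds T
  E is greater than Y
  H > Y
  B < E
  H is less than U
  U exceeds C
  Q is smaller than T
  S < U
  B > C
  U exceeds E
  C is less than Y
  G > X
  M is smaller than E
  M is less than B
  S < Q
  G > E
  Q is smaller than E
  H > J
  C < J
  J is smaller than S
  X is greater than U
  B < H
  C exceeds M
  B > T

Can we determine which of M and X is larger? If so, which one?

X

Link the given pairs in sequence: M < C; C < J; J < S; S < Q; Q < T; T < B; B < E; E < U; U < X.
Together: M < C < J < S < Q < T < B < E < U < X.
So X is larger.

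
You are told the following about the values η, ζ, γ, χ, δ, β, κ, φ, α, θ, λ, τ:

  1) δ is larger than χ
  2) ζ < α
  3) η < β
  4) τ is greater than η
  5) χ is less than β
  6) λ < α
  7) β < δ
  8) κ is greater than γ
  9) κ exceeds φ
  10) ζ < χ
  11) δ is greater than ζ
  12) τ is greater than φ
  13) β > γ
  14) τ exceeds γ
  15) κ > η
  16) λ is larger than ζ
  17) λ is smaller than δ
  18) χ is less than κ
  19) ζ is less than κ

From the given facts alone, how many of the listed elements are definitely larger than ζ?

From ζ the given relations immediately reach χ, λ, α, δ, κ.
From those, β — 6 in total.
No other element is forced above ζ by the given relations, so the count is 6.

6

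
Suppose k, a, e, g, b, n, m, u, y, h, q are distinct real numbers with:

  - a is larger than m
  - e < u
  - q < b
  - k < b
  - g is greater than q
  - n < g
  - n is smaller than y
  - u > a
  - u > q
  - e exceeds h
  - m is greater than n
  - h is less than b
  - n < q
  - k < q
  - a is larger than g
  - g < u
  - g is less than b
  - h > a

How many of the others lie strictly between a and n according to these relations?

3

The relations place n below a. An element lies strictly between them when it is forced above n and also forced below a.
Above n: {y, q, m, g, h, b, e, u}. Below a: {k, q, m, g}.
Intersection: {q, m, g} — 3.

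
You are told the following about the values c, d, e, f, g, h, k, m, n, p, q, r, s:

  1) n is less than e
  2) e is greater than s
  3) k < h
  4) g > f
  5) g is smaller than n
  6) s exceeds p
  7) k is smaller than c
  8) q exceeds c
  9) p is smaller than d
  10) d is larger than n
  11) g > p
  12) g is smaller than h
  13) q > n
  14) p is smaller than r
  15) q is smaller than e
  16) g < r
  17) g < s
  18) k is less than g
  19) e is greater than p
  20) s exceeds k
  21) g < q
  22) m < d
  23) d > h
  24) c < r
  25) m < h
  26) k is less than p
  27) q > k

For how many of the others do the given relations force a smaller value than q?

6

Directly below q: k, c, g, n.
One step further: p, f (6 so far).
No other element is forced below q by the given relations, so the count is 6.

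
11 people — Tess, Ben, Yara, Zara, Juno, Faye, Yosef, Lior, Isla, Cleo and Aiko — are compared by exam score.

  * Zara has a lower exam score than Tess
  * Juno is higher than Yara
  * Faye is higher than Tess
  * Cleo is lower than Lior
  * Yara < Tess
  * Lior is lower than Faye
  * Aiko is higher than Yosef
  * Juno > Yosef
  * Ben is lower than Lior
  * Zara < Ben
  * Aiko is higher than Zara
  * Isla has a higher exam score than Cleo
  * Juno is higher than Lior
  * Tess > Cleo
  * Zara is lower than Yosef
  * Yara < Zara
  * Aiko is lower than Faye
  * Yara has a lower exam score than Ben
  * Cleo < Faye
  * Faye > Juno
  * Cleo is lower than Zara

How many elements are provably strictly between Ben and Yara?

The relations place Yara below Ben. An element lies strictly between them when it is forced above Yara and also forced below Ben.
Above Yara: {Zara, Yosef, Tess, Lior, Juno, Aiko, Faye}. Below Ben: {Cleo, Zara}.
Intersection: {Zara} — 1.

1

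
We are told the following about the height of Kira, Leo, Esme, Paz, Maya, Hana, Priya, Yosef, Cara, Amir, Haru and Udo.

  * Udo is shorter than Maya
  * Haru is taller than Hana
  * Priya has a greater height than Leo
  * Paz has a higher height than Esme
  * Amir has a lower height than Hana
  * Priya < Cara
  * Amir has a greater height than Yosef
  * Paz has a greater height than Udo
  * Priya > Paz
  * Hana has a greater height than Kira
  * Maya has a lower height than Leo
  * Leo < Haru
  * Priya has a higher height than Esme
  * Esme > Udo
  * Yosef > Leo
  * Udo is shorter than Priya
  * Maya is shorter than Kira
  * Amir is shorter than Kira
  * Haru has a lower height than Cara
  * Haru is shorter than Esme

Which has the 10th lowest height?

Paz

Chaining the given pairs: Udo < Maya < Leo < Yosef < Amir < Kira < Hana < Haru < Esme < Paz < Priya < Cara.
The 10th smallest is Paz.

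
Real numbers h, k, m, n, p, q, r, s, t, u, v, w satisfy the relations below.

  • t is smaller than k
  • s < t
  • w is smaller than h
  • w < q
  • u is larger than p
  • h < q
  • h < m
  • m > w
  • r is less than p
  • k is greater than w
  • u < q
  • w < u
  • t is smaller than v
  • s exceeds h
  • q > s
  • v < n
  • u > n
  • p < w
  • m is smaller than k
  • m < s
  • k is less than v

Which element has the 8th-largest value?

m

Chaining the given pairs: r < p < w < h < m < s < t < k < v < n < u < q.
The 8th largest is m.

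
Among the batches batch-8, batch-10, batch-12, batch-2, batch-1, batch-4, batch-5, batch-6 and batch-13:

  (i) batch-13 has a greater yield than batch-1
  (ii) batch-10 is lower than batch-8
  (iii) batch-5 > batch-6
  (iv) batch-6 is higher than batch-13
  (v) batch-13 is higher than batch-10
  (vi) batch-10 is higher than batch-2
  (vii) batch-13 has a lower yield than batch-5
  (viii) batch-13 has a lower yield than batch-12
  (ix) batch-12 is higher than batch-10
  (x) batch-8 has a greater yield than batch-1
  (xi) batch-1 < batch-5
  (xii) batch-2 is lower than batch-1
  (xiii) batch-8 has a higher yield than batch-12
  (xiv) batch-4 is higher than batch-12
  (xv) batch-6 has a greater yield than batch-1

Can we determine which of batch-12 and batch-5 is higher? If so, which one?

Following every chain through batch-12: above batch-12 we get batch-8, batch-4; below batch-12 we get batch-2, batch-1, batch-10, batch-13.
batch-5 is not reached, and no chain runs the other way from batch-5 to batch-12.
So the given relations leave the order of batch-12 and batch-5 undetermined.

undetermined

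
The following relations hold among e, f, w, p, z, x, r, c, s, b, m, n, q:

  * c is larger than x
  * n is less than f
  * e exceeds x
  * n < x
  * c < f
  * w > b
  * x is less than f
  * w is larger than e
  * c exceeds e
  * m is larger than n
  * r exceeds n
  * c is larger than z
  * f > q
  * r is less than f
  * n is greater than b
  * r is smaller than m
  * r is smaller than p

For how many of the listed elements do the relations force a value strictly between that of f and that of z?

Chaining upward from z reaches: c.
Chaining downward from f reaches: b, n, x, e, r, c, q.
Strictly between z and f are those in both lists: c — 1 element.

1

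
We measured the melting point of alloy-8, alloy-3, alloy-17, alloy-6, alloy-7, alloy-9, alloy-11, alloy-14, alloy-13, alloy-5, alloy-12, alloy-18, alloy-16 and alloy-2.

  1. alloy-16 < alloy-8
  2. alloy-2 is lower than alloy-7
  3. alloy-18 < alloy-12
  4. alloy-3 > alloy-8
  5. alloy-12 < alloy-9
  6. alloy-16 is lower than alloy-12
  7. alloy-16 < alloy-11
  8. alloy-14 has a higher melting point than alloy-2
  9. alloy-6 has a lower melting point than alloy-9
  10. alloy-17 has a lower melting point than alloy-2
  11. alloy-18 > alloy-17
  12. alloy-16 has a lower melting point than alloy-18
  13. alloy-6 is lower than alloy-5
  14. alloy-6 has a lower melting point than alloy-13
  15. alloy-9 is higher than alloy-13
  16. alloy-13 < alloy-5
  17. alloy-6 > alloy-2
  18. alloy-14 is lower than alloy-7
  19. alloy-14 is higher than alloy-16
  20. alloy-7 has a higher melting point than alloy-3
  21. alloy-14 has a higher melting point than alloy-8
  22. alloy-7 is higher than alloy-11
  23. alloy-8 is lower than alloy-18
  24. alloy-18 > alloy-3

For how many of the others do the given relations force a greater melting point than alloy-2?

Directly above alloy-2: alloy-6, alloy-14, alloy-7.
One step further: alloy-13, alloy-9, alloy-5 (6 so far).
No other element is forced above alloy-2 by the given relations, so the count is 6.

6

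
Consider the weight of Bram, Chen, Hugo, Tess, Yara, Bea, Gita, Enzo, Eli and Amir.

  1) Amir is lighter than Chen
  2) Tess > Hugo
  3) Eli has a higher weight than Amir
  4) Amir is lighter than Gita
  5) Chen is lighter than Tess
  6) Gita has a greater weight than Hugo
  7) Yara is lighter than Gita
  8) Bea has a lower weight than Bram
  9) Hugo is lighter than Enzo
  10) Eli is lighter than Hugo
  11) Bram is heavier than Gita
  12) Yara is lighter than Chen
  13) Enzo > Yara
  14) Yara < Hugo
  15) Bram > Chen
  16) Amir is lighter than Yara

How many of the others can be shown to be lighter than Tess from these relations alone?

5

From Tess the given relations immediately reach Hugo, Chen.
From those, Amir, Eli, Yara — 5 in total.
Nothing else is reachable below Tess; 5 in all.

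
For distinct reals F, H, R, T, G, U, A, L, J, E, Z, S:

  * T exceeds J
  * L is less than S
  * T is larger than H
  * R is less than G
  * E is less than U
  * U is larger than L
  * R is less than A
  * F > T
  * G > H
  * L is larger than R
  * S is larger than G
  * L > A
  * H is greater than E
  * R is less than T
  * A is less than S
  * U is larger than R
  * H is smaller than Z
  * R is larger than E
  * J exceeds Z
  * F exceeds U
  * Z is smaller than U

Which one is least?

E

R is not least since E < R; A is not least since R < A; H is not least since E < H; L is not least since A < L; Z is not least since H < Z; G is not least since R < G; J is not least since Z < J; U is not least since E < U; T is not least since R < T; S is not least since A < S; F is not least since T < F.
Only E has nothing below it, so E is the least.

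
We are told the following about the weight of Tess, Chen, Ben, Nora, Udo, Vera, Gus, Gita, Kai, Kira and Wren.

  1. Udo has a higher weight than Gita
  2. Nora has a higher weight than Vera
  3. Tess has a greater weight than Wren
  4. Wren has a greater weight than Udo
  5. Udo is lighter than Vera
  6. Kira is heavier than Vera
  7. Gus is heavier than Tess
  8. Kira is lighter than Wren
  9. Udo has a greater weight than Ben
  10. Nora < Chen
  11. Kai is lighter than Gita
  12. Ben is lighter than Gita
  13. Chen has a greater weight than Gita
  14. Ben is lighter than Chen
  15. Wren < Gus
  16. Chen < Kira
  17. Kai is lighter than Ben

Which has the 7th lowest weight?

Chaining the given pairs: Kai < Ben < Gita < Udo < Vera < Nora < Chen < Kira < Wren < Tess < Gus.
Counting 7 from the smallest end gives Chen.

Chen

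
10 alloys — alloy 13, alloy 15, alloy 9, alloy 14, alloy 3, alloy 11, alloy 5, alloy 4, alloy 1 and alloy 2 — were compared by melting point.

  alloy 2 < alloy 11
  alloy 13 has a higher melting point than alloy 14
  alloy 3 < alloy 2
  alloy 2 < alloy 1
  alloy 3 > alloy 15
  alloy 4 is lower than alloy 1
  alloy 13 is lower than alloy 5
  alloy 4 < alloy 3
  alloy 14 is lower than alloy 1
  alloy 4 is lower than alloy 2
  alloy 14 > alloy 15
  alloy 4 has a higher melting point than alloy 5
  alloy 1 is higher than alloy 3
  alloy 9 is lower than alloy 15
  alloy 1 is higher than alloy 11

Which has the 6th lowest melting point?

alloy 4

The consecutive relations fix a unique order: alloy 9 < alloy 15 < alloy 14 < alloy 13 < alloy 5 < alloy 4 < alloy 3 < alloy 2 < alloy 11 < alloy 1.
Counting 6 from the smallest end gives alloy 4.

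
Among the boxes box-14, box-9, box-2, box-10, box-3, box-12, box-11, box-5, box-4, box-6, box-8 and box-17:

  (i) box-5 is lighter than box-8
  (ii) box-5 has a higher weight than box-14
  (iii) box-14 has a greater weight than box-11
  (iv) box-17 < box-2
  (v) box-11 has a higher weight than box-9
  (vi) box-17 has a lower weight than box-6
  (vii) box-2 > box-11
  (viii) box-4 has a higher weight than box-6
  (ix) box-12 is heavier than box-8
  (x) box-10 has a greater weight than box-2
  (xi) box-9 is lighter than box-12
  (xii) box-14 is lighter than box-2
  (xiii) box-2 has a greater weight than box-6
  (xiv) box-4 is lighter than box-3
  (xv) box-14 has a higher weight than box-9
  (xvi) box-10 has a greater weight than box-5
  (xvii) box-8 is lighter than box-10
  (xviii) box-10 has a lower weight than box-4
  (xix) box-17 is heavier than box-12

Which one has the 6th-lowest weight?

Chaining the given pairs: box-9 < box-11 < box-14 < box-5 < box-8 < box-12 < box-17 < box-6 < box-2 < box-10 < box-4 < box-3.
Counting 6 from the smallest end gives box-12.

box-12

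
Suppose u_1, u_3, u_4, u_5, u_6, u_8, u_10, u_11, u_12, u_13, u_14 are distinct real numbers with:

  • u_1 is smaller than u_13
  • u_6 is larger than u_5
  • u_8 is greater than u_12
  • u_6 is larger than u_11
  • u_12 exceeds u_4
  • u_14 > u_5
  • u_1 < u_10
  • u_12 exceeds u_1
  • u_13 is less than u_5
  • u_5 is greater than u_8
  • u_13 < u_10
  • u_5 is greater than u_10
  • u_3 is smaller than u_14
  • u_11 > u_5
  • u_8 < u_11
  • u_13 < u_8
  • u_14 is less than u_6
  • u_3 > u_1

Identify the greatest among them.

u_6

u_1 is not greatest since u_1 < u_13; u_13 is not greatest since u_13 < u_10; u_4 is not greatest since u_4 < u_12; u_10 is not greatest since u_10 < u_5; u_3 is not greatest since u_3 < u_14; u_12 is not greatest since u_12 < u_8; u_8 is not greatest since u_8 < u_5; u_5 is not greatest since u_5 < u_6; u_14 is not greatest since u_14 < u_6; u_11 is not greatest since u_11 < u_6.
Only u_6 has nothing above it, so u_6 is the greatest.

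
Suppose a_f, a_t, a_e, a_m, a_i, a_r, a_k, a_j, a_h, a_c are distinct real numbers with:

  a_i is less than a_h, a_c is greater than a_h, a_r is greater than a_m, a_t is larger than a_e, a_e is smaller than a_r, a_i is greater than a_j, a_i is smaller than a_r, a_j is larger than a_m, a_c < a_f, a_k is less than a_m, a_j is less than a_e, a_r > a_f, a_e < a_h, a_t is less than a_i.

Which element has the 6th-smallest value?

a_i

Chaining the given pairs: a_k < a_m < a_j < a_e < a_t < a_i < a_h < a_c < a_f < a_r.
The 6th smallest is a_i.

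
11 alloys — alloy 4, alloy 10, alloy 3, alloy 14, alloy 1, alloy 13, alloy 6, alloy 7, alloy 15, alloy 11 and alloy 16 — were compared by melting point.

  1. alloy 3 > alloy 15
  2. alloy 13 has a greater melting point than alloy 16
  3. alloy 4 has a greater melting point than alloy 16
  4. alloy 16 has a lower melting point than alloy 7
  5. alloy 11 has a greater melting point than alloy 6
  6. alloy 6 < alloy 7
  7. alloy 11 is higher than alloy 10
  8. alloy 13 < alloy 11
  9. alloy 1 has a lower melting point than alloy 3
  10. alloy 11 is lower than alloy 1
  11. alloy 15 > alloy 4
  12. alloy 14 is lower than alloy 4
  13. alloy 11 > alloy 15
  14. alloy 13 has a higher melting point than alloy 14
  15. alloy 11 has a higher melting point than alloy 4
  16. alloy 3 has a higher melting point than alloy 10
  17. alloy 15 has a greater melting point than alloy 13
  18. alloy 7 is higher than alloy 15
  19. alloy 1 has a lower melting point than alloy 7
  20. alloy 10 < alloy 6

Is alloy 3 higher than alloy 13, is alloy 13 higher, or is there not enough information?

alloy 3

alloy 13 < alloy 15 < alloy 11 < alloy 1 < alloy 3, by transitivity through alloy 15, alloy 11, alloy 1.
So alloy 3 is higher.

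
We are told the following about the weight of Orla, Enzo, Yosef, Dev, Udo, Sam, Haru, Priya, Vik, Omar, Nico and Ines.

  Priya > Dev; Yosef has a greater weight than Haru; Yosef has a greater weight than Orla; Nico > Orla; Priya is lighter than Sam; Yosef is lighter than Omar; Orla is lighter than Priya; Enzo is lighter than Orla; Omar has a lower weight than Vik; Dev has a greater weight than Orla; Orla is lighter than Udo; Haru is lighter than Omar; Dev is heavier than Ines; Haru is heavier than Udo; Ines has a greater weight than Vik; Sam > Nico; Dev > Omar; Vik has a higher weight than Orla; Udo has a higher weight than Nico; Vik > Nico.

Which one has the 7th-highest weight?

Yosef

The consecutive relations fix a unique order: Enzo < Orla < Nico < Udo < Haru < Yosef < Omar < Vik < Ines < Dev < Priya < Sam.
Counting 7 from the largest end gives Yosef.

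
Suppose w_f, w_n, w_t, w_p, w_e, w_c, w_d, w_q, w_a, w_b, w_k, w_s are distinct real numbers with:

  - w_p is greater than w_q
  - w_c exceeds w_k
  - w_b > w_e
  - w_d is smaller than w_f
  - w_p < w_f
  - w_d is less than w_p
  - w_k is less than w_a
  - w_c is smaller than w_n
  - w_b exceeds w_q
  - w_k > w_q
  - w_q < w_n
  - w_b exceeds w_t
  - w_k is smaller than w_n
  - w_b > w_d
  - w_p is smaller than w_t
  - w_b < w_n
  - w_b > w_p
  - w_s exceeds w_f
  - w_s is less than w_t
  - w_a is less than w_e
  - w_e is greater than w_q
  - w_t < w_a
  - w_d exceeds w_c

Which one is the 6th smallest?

Chaining the given pairs: w_q < w_k < w_c < w_d < w_p < w_f < w_s < w_t < w_a < w_e < w_b < w_n.
Counting 6 from the smallest end gives w_f.

w_f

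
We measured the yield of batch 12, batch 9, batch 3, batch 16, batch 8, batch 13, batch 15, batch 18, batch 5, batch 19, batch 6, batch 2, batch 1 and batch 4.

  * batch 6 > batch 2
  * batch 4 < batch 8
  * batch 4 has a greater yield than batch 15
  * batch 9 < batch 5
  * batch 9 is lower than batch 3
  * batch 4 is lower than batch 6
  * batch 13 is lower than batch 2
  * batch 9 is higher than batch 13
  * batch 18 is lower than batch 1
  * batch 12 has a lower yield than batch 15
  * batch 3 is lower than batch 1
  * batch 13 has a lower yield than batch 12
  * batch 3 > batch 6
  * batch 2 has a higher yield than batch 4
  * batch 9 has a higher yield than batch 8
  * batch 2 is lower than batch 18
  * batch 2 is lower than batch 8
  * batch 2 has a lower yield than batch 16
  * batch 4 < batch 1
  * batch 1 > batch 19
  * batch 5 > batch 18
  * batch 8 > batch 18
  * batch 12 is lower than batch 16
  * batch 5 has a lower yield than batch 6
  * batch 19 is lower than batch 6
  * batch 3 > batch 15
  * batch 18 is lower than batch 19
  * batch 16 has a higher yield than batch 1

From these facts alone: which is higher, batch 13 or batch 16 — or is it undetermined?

Link the given pairs in sequence: batch 13 < batch 12; batch 12 < batch 15; batch 15 < batch 4; batch 4 < batch 2; batch 2 < batch 18; batch 18 < batch 8; batch 8 < batch 9; batch 9 < batch 5; batch 5 < batch 6; batch 6 < batch 3; batch 3 < batch 1; batch 1 < batch 16.
Together: batch 13 < batch 12 < batch 15 < batch 4 < batch 2 < batch 18 < batch 8 < batch 9 < batch 5 < batch 6 < batch 3 < batch 1 < batch 16.
So batch 16 is higher.

batch 16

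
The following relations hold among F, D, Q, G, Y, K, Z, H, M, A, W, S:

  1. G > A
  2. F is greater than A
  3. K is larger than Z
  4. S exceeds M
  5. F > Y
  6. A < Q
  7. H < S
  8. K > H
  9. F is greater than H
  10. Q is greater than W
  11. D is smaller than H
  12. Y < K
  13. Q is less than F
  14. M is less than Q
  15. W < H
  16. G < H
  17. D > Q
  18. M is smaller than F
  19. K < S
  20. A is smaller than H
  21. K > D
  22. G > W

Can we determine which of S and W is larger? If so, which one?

Chaining the given relations: W < Q < D < H < K < S.
So S is larger.

S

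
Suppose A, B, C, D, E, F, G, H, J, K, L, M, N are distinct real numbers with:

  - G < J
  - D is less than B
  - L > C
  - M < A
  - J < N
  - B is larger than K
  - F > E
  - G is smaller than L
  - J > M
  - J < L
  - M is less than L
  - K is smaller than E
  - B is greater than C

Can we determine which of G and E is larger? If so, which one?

Following every chain through G: above G we get J, L, N.
E is not reached, and no chain runs the other way from E to G.
So the given relations leave the order of G and E undetermined.

undetermined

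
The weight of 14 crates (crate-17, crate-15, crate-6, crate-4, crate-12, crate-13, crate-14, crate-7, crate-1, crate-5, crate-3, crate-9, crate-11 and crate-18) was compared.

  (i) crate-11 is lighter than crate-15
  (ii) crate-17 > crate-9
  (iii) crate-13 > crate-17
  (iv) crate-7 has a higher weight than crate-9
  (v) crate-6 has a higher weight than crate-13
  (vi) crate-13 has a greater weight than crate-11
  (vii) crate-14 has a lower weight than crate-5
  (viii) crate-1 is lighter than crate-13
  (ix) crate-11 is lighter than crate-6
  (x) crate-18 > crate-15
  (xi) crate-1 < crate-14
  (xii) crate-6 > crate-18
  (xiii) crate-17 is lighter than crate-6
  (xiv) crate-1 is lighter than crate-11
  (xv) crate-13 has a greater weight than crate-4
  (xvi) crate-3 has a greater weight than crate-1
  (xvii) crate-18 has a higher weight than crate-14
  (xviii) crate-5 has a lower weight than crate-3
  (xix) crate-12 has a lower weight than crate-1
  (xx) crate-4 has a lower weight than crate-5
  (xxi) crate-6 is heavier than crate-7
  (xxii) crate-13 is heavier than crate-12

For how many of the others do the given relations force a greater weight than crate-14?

4

From crate-14 the given relations immediately reach crate-5, crate-18.
From those, crate-3, crate-6 — 4 in total.
No other element is forced above crate-14 by the given relations, so the count is 4.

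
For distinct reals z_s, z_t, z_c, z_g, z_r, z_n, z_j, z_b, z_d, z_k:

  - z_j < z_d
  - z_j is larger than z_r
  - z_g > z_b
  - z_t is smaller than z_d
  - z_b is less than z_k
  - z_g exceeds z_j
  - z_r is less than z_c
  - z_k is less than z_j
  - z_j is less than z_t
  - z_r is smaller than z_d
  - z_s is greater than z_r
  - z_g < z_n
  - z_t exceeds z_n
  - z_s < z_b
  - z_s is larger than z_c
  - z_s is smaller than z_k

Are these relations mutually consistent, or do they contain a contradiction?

The single ordering z_r < z_c < z_s < z_b < z_k < z_j < z_g < z_n < z_t < z_d satisfies every listed relation, so no contradiction arises.

consistent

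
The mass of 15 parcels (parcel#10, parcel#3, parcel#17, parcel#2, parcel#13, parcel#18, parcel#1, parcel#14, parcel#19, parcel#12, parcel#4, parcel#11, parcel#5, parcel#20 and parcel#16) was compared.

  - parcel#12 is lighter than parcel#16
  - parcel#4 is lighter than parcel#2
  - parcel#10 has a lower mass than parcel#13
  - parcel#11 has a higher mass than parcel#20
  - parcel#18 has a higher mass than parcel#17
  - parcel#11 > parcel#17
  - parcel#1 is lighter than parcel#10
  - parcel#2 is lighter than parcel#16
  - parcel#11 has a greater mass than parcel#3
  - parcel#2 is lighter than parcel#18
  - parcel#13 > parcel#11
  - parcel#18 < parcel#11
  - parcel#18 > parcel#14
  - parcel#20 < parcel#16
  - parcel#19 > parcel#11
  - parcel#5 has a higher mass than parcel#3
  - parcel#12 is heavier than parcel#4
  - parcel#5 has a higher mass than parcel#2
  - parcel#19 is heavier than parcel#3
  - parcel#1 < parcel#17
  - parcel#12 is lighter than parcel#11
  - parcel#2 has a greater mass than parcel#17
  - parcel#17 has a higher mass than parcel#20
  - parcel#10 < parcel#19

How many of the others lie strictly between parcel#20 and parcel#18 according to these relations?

Chaining upward from parcel#20 reaches: parcel#17, parcel#2, parcel#16, parcel#11, parcel#19, parcel#5, parcel#13.
Chaining downward from parcel#18 reaches: parcel#1, parcel#14, parcel#17, parcel#4, parcel#2.
Strictly between parcel#20 and parcel#18 are those in both lists: parcel#17, parcel#2 — 2 elements.

2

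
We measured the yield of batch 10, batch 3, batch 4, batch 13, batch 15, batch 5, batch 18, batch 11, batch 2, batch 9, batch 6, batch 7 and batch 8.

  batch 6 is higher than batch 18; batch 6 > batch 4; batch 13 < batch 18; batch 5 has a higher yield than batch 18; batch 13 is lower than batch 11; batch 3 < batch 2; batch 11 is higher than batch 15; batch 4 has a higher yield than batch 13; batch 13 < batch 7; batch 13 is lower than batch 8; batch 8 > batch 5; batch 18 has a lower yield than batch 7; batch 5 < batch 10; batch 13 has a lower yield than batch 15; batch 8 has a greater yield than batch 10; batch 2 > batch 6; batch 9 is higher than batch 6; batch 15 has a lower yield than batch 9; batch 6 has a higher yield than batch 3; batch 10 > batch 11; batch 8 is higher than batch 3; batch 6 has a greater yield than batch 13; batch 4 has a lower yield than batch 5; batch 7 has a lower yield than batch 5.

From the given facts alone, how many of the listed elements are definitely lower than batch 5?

4

The elements the relations force below batch 5 are batch 13, batch 18, batch 7, batch 4 — no chain reaches any other.
That is 4.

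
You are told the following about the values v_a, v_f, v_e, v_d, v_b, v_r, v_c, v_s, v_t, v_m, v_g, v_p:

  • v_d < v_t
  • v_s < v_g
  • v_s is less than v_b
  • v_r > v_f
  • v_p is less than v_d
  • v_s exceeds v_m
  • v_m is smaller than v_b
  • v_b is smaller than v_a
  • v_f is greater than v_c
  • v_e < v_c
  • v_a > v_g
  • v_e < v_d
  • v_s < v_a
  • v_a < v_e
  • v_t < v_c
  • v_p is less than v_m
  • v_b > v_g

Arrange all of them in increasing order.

v_p < v_m < v_s < v_g < v_b < v_a < v_e < v_d < v_t < v_c < v_f < v_r

Nothing is placed below v_p, so it is least; from there v_p < v_m; v_m < v_s; v_s < v_g; v_g < v_b; v_b < v_a; v_a < v_e; v_e < v_d; v_d < v_t; v_t < v_c; v_c < v_f; v_f < v_r, each given directly.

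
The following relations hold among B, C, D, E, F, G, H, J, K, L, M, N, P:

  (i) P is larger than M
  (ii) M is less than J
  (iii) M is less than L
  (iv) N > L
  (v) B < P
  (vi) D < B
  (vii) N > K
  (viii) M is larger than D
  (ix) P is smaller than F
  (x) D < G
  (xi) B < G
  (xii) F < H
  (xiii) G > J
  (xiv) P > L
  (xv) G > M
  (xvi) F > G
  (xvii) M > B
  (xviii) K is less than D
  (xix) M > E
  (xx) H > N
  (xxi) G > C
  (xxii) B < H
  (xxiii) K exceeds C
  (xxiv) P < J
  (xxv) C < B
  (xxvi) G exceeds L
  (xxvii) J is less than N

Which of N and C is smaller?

Link the given pairs in sequence: C < K; K < D; D < B; B < M; M < L; L < P; P < J; J < N.
Together: C < K < D < B < M < L < P < J < N.
So C < N; C is the smaller of the two.

C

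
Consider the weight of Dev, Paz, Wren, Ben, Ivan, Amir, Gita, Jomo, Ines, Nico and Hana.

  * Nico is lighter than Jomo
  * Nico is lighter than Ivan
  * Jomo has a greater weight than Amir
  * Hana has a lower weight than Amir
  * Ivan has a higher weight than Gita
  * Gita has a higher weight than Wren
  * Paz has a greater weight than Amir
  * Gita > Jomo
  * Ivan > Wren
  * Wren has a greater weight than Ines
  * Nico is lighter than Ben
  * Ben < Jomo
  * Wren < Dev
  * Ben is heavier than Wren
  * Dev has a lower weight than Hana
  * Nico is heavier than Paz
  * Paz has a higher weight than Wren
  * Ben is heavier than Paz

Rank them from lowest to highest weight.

Ines < Wren < Dev < Hana < Amir < Paz < Nico < Ben < Jomo < Gita < Ivan

The consecutive links are each given: Ines < Wren; Wren < Dev; Dev < Hana; Hana < Amir; Amir < Paz; Paz < Nico; Nico < Ben; Ben < Jomo; Jomo < Gita; Gita < Ivan.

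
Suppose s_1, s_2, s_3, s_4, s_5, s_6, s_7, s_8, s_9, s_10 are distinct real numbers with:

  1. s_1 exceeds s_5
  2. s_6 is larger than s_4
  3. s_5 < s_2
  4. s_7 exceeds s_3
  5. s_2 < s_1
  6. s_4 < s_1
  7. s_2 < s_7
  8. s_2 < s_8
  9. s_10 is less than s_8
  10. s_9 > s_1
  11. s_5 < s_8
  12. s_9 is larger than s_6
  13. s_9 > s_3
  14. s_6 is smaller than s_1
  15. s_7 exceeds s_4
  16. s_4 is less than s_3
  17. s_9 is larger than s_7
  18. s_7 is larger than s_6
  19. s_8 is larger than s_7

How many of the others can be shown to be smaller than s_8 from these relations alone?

7

The elements the relations force below s_8 are s_5, s_2, s_4, s_3, s_10, s_6, s_7 — no chain reaches any other.
That is 7.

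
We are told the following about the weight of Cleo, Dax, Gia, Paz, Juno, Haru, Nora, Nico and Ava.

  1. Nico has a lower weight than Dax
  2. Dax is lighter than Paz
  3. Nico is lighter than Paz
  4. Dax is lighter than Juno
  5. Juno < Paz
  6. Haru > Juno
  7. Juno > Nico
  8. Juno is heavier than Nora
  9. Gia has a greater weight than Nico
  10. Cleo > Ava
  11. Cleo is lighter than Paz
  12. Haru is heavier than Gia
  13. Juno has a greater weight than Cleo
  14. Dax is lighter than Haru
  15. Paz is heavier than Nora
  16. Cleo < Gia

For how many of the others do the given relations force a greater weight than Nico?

From Nico the given relations immediately reach Dax, Gia, Juno, Paz.
From those, Haru — 5 in total.
Nothing else is reachable above Nico; 5 in all.

5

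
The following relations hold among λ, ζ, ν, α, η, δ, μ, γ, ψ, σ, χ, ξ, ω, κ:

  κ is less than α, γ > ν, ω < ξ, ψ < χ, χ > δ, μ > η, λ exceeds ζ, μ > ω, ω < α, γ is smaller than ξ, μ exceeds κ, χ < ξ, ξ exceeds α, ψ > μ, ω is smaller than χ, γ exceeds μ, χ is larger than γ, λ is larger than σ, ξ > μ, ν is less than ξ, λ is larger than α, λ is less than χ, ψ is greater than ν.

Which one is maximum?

Chaining downward from ξ: directly below it, ω, ν, μ, γ, α, χ; then η, κ, λ, δ, ψ; then σ, ζ.
That covers every other element, and nothing is given above ξ, so ξ is the maximum.

ξ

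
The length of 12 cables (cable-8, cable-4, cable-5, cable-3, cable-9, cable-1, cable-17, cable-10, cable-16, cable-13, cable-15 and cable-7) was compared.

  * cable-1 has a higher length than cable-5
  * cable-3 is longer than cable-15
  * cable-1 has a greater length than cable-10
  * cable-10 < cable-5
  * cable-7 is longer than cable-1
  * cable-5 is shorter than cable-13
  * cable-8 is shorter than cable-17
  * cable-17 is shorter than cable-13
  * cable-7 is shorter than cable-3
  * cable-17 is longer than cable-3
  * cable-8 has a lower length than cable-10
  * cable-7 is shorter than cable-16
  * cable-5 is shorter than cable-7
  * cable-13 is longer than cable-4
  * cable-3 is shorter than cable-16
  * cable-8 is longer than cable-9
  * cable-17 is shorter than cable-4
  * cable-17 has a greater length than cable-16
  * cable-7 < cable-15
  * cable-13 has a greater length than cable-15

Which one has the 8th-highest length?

Piecing the relations together gives one ordering: cable-9 < cable-8 < cable-10 < cable-5 < cable-1 < cable-7 < cable-15 < cable-3 < cable-16 < cable-17 < cable-4 < cable-13.
The 8th largest is cable-1.

cable-1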